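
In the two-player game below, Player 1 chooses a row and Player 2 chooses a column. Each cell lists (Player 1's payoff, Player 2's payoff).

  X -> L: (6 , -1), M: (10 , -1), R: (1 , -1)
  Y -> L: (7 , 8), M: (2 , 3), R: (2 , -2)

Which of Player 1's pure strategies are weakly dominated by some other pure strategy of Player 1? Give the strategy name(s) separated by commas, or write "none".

Nothing dominates X: Y at M (10>2).
Y: no other strategy beats it everywhere (X at L (7>6)).

none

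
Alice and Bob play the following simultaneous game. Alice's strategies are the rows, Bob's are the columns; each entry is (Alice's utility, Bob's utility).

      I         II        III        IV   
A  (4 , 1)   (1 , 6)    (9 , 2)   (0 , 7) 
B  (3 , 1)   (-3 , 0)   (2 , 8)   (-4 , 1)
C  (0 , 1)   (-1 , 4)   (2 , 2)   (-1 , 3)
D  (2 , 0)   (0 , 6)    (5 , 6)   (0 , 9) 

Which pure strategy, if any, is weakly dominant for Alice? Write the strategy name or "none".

A vs B: I: 4>3, II: 1>-3, III: 9>2, IV: 0>-4.
A vs C: I: 4>0, II: 1>-1, III: 9>2, IV: 0>-1.
A vs D: I: 4>2, II: 1>0, III: 9>5, IV: 0=0.
A is at least as good as every other strategy against every opponent action, so it is weakly dominant.

A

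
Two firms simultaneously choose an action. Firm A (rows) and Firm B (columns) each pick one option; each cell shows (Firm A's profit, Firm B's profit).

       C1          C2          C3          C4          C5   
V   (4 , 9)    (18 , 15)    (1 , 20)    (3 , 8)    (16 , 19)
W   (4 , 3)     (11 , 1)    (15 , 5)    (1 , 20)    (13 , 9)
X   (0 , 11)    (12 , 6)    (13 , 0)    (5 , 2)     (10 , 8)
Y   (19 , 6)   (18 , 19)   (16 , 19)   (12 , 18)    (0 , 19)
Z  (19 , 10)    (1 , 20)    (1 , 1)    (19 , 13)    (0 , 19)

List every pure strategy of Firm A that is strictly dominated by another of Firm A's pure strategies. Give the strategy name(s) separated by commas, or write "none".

none

V is not dominated — it holds its own against W at C1 (4=4); X at C1 (4>0); Y at C2 (18=18); Z at C2 (18>1).
W: no other strategy beats it everywhere (V at C1 (4=4); X at C1 (4>0); Y at C5 (13>0); Z at C2 (11>1)).
X is not dominated — it holds its own against V at C3 (13>1); W at C2 (12>11); Y at C5 (10>0); Z at C2 (12>1).
Y is not dominated — it holds its own against V at C1 (19>4); W at C1 (19>4); X at C1 (19>0); Z at C1 (19=19).
Z is not dominated — it holds its own against V at C1 (19>4); W at C1 (19>4); X at C1 (19>0); Y at C1 (19=19).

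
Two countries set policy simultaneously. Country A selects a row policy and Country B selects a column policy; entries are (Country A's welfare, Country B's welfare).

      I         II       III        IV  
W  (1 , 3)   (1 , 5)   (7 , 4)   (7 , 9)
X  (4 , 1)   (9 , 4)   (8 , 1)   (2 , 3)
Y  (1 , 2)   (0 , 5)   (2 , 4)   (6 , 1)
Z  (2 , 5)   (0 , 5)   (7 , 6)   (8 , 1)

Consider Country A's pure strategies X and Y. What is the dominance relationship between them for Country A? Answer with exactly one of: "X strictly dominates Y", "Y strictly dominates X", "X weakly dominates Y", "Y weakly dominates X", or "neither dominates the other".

Compare X to Y across each choice by Country B: I: 4>1, II: 9>0, III: 8>2, IV: 2<6.
X does better at I, II, III but worse at IV; neither strategy dominates the other.

neither dominates the other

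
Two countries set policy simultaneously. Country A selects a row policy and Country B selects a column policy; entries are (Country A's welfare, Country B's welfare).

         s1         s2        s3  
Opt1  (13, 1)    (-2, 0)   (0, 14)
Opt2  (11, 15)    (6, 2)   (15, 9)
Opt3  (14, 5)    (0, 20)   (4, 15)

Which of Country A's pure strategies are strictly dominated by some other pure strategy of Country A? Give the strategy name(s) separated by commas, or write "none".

Opt1: dominated, since Opt3 does at least as well everywhere (s1: 14>13, s2: 0>-2, s3: 4>0).
Opt2 is not dominated — it holds its own against Opt1 at s2 (6>-2); Opt3 at s2 (6>0).
Nothing dominates Opt3: Opt1 at s1 (14>13); Opt2 at s1 (14>11).

Opt1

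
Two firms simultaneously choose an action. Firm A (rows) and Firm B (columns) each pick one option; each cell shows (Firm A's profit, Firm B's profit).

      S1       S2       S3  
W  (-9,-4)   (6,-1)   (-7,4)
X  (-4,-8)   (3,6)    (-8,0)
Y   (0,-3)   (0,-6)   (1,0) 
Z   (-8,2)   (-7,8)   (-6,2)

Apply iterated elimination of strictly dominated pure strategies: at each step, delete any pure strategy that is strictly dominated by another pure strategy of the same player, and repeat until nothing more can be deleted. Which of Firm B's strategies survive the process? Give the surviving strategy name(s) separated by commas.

For Firm A, Y strictly dominates Z on the remaining columns (S1: 0>-8, S2: 0>-7, S3: 1>-6); eliminate Z.
Column S1 is eliminated: S3 beats it against every remaining row (W: 4>-4, X: 0>-8, Y: 0>-3).
Firm A's strategy X is strictly dominated by W (S2: 6>3, S3: -7>-8) and is removed.
Column S2 is eliminated: S3 beats it against every remaining row (W: 4>-1, Y: 0>-6).
Firm A's strategy W is strictly dominated by Y (S3: 1>-7) and is removed.
Among the remaining strategies, none is strictly dominated by another pure strategy of the same player, so the elimination stops.
Surviving strategies — Firm A: {Y}; Firm B: {S3}.

S3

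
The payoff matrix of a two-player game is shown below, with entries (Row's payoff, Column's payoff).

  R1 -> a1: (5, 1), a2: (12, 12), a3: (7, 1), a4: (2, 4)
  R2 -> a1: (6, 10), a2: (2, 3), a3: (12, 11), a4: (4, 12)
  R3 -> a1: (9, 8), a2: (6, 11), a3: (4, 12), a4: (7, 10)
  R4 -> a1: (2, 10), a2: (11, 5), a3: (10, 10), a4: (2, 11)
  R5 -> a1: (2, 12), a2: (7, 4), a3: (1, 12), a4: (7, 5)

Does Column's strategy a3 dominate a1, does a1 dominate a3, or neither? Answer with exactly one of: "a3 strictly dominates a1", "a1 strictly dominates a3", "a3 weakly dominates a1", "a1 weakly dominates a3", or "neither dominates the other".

a3's payoffs vs a1's, by Row's action — R1: 1=1, R2: 11>10, R3: 12>8, R4: 10=10, R5: 12=12.
a3 is at least as good everywhere and strictly better somewhere (tied only at R1, R4, R5), so a3 weakly but not strictly dominates a1.

a3 weakly dominates a1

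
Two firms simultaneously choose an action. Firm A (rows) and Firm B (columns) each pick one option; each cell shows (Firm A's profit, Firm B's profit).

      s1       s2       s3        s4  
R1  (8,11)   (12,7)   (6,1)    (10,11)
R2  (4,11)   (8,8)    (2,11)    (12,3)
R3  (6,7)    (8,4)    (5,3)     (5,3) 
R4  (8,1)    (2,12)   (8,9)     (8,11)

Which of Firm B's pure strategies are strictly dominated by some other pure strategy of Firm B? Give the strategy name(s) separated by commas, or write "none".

none

s1: no other strategy beats it everywhere (s2 at R1 (11>7); s3 at R1 (11>1); s4 at R1 (11=11)).
s2: no other strategy beats it everywhere (s1 at R4 (12>1); s3 at R1 (7>1); s4 at R2 (8>3)).
s3: no other strategy beats it everywhere (s1 at R2 (11=11); s2 at R2 (11>8); s4 at R2 (11>3)).
s4: no other strategy beats it everywhere (s1 at R1 (11=11); s2 at R1 (11>7); s3 at R1 (11>1)).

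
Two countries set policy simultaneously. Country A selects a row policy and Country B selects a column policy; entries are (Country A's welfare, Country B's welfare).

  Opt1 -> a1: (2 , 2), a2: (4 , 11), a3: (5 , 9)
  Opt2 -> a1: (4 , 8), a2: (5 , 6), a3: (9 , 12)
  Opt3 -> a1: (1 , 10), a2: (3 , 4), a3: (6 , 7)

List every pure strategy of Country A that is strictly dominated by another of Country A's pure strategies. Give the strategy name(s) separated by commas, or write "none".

Opt1, Opt3

Opt1 is strictly dominated by Opt2 (a1: 4>2, a2: 5>4, a3: 9>5).
Nothing dominates Opt2: Opt1 at a1 (4>2); Opt3 at a1 (4>1).
Opt2 strictly dominates Opt3 — a1: 4>1, a2: 5>3, a3: 9>6.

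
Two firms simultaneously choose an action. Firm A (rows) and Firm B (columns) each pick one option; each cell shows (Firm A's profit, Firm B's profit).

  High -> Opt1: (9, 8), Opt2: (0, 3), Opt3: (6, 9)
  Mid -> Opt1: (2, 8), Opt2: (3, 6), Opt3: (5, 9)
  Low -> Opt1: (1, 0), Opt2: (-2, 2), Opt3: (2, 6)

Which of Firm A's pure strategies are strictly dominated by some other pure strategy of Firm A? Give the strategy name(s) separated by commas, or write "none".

Low

Nothing dominates High: Mid at Opt1 (9>2); Low at Opt1 (9>1).
Mid: no other strategy beats it everywhere (High at Opt2 (3>0); Low at Opt1 (2>1)).
Low is strictly dominated by High (Opt1: 9>1, Opt2: 0>-2, Opt3: 6>2).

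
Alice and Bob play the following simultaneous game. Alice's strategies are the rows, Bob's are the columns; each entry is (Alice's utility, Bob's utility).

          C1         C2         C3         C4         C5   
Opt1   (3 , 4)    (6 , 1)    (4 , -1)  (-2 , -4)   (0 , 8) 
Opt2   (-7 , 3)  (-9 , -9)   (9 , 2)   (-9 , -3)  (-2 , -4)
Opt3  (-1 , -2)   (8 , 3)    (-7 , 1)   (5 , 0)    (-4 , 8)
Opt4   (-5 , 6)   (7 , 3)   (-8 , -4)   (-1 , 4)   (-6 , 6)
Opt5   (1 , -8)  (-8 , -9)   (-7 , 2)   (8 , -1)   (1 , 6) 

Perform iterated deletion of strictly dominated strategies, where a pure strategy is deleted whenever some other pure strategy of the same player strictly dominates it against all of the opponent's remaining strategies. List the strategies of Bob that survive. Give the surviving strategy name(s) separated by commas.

C1, C3, C5

Alice's strategy Opt4 is strictly dominated by Opt3 (C1: -1>-5, C2: 8>7, C3: -7>-8, C4: 5>-1, C5: -4>-6) and is removed.
For Bob, C5 strictly dominates C2 on the remaining rows (Opt1: 8>1, Opt2: -4>-9, Opt3: 8>3, Opt5: 6>-9); eliminate C2.
Column C4 is eliminated: C3 beats it against every remaining row (Opt1: -1>-4, Opt2: 2>-3, Opt3: 1>0, Opt5: 2>-1).
Row Opt3 is eliminated: Opt1 beats it against every remaining column (C1: 3>-1, C3: 4>-7, C5: 0>-4).
Among the remaining strategies, none is strictly dominated by another pure strategy of the same player, so the elimination stops.
Surviving strategies — Alice: {Opt1, Opt2, Opt5}; Bob: {C1, C3, C5}.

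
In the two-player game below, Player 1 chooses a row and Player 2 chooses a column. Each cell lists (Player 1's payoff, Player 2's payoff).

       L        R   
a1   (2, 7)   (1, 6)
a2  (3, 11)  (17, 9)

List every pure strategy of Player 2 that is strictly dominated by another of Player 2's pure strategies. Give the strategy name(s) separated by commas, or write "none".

R

L: no other strategy beats it everywhere (R at a1 (7>6)).
R is strictly dominated by L (a1: 7>6, a2: 11>9).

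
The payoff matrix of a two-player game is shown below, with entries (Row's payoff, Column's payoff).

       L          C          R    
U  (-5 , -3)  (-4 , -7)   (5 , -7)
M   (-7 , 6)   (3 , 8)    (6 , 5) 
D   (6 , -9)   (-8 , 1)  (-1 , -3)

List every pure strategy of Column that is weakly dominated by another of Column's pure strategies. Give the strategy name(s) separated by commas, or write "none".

R

L: no other strategy beats it everywhere (C at U (-3>-7); R at U (-3>-7)).
Nothing dominates C: L at M (8>6); R at M (8>5).
R is weakly dominated by C (U: -7=-7, M: 8>5, D: 1>-3).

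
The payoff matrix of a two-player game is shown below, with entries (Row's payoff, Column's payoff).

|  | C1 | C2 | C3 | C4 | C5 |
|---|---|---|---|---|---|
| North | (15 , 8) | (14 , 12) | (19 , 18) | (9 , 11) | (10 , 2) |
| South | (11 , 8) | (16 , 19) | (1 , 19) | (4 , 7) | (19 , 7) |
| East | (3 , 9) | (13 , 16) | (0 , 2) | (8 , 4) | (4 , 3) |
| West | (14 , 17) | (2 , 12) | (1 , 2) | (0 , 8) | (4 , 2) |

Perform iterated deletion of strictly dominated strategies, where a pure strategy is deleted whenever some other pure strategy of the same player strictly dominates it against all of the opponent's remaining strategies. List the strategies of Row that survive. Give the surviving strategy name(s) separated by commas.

North, South

Row's strategy East is strictly dominated by North (C1: 15>3, C2: 14>13, C3: 19>0, C4: 9>8, C5: 10>4) and is removed.
For Row, North strictly dominates West on the remaining columns (C1: 15>14, C2: 14>2, C3: 19>1, C4: 9>0, C5: 10>4); eliminate West.
Column C1 is eliminated: C2 beats it against every remaining row (North: 12>8, South: 19>8).
Column C4 is eliminated: C2 beats it against every remaining row (North: 12>11, South: 19>7).
Column C5 is eliminated: C2 beats it against every remaining row (North: 12>2, South: 19>7).
Among the remaining strategies, none is strictly dominated by another pure strategy of the same player, so the elimination stops.
Surviving strategies — Row: {North, South}; Column: {C2, C3}.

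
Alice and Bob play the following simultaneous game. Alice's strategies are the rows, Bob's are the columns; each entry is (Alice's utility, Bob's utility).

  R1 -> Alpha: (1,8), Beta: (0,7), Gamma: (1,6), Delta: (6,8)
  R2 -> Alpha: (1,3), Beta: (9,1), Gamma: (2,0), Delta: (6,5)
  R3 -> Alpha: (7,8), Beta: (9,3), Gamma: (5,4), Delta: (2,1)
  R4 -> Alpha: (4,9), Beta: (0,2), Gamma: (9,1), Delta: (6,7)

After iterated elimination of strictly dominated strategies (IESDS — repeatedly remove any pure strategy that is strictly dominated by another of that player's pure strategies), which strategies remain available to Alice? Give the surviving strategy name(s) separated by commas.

For Bob, Alpha strictly dominates Beta on the remaining rows (R1: 8>7, R2: 3>1, R3: 8>3, R4: 9>2); eliminate Beta.
For Bob, Alpha strictly dominates Gamma on the remaining rows (R1: 8>6, R2: 3>0, R3: 8>4, R4: 9>1); eliminate Gamma.
Among the remaining strategies, none is strictly dominated by another pure strategy of the same player, so the elimination stops.
Surviving strategies — Alice: {R1, R2, R3, R4}; Bob: {Alpha, Delta}.

R1, R2, R3, R4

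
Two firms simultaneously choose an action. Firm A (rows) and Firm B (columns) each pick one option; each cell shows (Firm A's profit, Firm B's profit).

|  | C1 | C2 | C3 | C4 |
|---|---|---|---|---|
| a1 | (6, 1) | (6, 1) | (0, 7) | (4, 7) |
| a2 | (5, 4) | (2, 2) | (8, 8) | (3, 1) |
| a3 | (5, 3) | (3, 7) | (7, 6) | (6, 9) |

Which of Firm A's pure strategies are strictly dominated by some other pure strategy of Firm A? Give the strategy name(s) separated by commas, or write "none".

none

Nothing dominates a1: a2 at C1 (6>5); a3 at C1 (6>5).
a2: no other strategy beats it everywhere (a1 at C3 (8>0); a3 at C1 (5=5)).
Nothing dominates a3: a1 at C3 (7>0); a2 at C1 (5=5).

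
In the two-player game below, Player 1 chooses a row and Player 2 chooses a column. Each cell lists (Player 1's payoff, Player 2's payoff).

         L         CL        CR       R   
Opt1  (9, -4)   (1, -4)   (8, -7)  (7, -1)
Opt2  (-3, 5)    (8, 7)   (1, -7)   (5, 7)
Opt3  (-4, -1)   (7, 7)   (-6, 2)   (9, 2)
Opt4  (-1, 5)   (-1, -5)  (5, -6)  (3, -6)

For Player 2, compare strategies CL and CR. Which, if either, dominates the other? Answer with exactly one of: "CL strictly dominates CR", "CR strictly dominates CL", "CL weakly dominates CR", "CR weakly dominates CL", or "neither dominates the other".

CL strictly dominates CR

CL's payoffs vs CR's, by Player 1's action — Opt1: -4>-7, Opt2: 7>-7, Opt3: 7>2, Opt4: -5>-6.
CL gives a strictly higher payoff against each opponent action, so CL strictly dominates CR.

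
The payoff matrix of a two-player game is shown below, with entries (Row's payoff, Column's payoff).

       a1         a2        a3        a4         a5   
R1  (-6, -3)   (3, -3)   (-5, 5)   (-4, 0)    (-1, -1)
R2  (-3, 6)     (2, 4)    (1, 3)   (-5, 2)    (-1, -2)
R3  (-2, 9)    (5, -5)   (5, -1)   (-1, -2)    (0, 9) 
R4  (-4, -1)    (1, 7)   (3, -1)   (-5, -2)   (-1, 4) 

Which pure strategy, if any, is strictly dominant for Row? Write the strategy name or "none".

R3

R3 vs R1: a1: -2>-6, a2: 5>3, a3: 5>-5, a4: -1>-4, a5: 0>-1.
R3 vs R2: a1: -2>-3, a2: 5>2, a3: 5>1, a4: -1>-5, a5: 0>-1.
R3 vs R4: a1: -2>-4, a2: 5>1, a3: 5>3, a4: -1>-5, a5: 0>-1.
R3 strictly beats every other strategy against every opponent action, so it is strictly dominant.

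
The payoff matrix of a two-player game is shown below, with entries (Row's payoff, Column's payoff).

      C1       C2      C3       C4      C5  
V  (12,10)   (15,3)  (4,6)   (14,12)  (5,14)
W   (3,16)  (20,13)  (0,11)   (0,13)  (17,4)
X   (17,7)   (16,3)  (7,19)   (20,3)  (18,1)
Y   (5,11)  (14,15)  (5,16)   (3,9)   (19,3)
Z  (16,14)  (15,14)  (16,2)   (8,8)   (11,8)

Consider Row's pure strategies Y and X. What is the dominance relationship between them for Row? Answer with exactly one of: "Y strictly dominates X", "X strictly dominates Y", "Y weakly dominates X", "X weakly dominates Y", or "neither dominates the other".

Compare Y to X across each opponent action: C1: 5<17, C2: 14<16, C3: 5<7, C4: 3<20, C5: 19>18.
Y does better at C5 but worse at C1, C2, C3, C4; neither strategy dominates the other.

neither dominates the other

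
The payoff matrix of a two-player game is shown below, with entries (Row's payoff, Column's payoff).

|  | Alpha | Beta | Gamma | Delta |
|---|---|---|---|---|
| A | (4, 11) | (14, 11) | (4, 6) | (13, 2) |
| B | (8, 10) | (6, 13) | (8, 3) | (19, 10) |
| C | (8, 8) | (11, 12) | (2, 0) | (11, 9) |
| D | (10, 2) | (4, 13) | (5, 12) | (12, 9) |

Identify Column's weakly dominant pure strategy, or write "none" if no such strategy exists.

Beta vs Alpha: A: 11=11, B: 13>10, C: 12>8, D: 13>2.
Beta vs Gamma: A: 11>6, B: 13>3, C: 12>0, D: 13>12.
Beta vs Delta: A: 11>2, B: 13>10, C: 12>9, D: 13>9.
Beta is at least as good as every other strategy against every opponent action, so it is weakly dominant.

Beta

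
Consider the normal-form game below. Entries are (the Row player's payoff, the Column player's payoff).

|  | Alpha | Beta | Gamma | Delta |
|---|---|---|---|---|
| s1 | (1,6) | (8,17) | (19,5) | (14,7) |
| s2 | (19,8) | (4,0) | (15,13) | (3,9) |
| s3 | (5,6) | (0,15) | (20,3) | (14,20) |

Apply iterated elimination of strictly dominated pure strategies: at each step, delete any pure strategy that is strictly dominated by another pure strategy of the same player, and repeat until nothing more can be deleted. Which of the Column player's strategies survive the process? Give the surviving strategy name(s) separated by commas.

Column Alpha is eliminated: Delta beats it against every remaining row (s1: 7>6, s2: 9>8, s3: 20>6).
For the Row player, s1 strictly dominates s2 on the remaining columns (Beta: 8>4, Gamma: 19>15, Delta: 14>3); eliminate s2.
Column Gamma is eliminated: Beta beats it against every remaining row (s1: 17>5, s3: 15>3).
Among the remaining strategies, none is strictly dominated by another pure strategy of the same player, so the elimination stops.
Surviving strategies — the Row player: {s1, s3}; the Column player: {Beta, Delta}.

Beta, Delta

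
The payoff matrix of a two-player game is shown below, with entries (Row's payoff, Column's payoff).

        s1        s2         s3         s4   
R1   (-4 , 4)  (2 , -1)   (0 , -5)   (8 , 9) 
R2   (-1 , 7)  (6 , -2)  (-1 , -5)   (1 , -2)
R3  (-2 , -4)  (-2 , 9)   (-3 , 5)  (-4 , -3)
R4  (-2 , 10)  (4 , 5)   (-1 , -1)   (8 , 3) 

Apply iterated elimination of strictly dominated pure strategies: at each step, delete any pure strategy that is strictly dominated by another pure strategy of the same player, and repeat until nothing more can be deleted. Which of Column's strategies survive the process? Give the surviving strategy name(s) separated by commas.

Row's strategy R3 is strictly dominated by R2 (s1: -1>-2, s2: 6>-2, s3: -1>-3, s4: 1>-4) and is removed.
For Column, s1 strictly dominates s2 on the remaining rows (R1: 4>-1, R2: 7>-2, R4: 10>5); eliminate s2.
Column's strategy s3 is strictly dominated by s1 (R1: 4>-5, R2: 7>-5, R4: 10>-1) and is removed.
Among the remaining strategies, none is strictly dominated by another pure strategy of the same player, so the elimination stops.
Surviving strategies — Row: {R1, R2, R4}; Column: {s1, s4}.

s1, s4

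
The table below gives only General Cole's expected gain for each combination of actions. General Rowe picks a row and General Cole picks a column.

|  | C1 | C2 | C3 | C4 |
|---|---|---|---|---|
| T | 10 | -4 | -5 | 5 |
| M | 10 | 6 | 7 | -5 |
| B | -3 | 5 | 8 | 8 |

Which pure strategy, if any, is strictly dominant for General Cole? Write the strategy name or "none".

C1 fails to dominate C2 at B (-3<5).
C2 fails to dominate C1 at T (-4<10).
C3 fails to dominate C1 at T (-5<10).
C4 fails to dominate C1 at T (5<10).
No single strategy dominates all the others.

none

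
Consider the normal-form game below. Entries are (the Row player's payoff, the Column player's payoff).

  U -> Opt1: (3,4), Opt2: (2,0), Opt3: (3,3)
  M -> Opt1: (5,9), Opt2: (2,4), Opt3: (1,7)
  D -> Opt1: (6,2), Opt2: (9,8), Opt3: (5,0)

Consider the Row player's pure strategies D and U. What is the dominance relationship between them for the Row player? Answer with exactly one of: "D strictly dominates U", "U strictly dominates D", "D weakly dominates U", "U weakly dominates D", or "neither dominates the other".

Compare D to U across each choice by the Column player: Opt1: 6>3, Opt2: 9>2, Opt3: 5>3.
Every comparison favours D, so D strictly dominates U.

D strictly dominates U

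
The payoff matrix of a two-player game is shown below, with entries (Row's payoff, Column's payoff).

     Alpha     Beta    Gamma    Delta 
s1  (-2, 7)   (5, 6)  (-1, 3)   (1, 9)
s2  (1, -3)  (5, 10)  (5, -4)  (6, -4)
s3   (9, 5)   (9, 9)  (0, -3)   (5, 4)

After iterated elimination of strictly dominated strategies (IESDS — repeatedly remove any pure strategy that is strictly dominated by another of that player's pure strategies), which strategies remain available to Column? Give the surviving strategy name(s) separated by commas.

Beta

Row's strategy s1 is strictly dominated by s3 (Alpha: 9>-2, Beta: 9>5, Gamma: 0>-1, Delta: 5>1) and is removed.
Column Alpha is eliminated: Beta beats it against every remaining row (s2: 10>-3, s3: 9>5).
For Column, Beta strictly dominates Gamma on the remaining rows (s2: 10>-4, s3: 9>-3); eliminate Gamma.
For Column, Beta strictly dominates Delta on the remaining rows (s2: 10>-4, s3: 9>4); eliminate Delta.
For Row, s3 strictly dominates s2 on the remaining columns (Beta: 9>5); eliminate s2.
Among the remaining strategies, none is strictly dominated by another pure strategy of the same player, so the elimination stops.
Surviving strategies — Row: {s3}; Column: {Beta}.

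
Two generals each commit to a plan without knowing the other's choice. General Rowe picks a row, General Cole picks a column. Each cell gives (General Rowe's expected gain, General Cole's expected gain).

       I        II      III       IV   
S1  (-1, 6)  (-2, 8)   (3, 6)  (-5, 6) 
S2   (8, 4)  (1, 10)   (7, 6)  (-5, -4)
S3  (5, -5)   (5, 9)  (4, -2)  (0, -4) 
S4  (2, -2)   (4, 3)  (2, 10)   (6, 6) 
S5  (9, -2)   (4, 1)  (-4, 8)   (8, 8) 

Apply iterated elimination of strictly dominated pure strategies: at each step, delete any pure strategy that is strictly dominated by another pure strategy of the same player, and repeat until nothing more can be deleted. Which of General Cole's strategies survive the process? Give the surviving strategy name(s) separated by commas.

II, III, IV

Row S1 is eliminated: S3 beats it against every remaining column (I: 5>-1, II: 5>-2, III: 4>3, IV: 0>-5).
General Cole's strategy I is strictly dominated by II (S2: 10>4, S3: 9>-5, S4: 3>-2, S5: 1>-2) and is removed.
Among the remaining strategies, none is strictly dominated by another pure strategy of the same player, so the elimination stops.
Surviving strategies — General Rowe: {S2, S3, S4, S5}; General Cole: {II, III, IV}.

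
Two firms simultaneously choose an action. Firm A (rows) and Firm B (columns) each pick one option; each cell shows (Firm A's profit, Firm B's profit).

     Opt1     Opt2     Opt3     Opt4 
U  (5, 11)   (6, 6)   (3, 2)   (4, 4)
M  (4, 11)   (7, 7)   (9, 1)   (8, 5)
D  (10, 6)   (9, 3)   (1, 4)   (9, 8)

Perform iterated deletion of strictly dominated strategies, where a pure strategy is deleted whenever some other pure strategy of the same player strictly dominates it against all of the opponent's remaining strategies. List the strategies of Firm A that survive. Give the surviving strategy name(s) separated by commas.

Column Opt2 is eliminated: Opt1 beats it against every remaining row (U: 11>6, M: 11>7, D: 6>3).
Column Opt3 is eliminated: Opt1 beats it against every remaining row (U: 11>2, M: 11>1, D: 6>4).
For Firm A, D strictly dominates U on the remaining columns (Opt1: 10>5, Opt4: 9>4); eliminate U.
Firm A's strategy M is strictly dominated by D (Opt1: 10>4, Opt4: 9>8) and is removed.
Firm B's strategy Opt1 is strictly dominated by Opt4 (D: 8>6) and is removed.
Among the remaining strategies, none is strictly dominated by another pure strategy of the same player, so the elimination stops.
Surviving strategies — Firm A: {D}; Firm B: {Opt4}.

D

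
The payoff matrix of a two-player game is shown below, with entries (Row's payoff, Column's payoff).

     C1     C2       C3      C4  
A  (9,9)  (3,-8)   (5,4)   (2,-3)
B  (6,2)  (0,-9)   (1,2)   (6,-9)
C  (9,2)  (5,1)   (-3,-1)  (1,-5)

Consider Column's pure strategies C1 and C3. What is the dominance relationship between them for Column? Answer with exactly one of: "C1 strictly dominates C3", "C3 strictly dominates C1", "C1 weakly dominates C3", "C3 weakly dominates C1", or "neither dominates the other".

Compare C1 to C3 across each opponent action: A: 9>4, B: 2=2, C: 2>-1.
C1 is at least as good everywhere and strictly better somewhere (tied only at B), so C1 weakly but not strictly dominates C3.

C1 weakly dominates C3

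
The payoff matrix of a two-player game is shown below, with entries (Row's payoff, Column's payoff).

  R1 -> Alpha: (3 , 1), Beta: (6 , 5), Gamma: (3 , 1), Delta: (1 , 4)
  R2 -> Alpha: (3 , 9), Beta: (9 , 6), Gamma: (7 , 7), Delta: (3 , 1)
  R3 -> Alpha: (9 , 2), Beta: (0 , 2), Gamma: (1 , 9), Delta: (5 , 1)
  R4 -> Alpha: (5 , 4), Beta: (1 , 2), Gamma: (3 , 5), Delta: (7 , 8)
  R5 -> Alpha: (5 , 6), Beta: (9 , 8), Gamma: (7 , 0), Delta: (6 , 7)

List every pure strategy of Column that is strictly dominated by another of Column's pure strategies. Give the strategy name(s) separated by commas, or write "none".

Alpha: no other strategy beats it everywhere (Beta at R2 (9>6); Gamma at R1 (1=1); Delta at R2 (9>1)).
Nothing dominates Beta: Alpha at R1 (5>1); Gamma at R1 (5>1); Delta at R1 (5>4).
Gamma is not dominated — it holds its own against Alpha at R1 (1=1); Beta at R2 (7>6); Delta at R2 (7>1).
Nothing dominates Delta: Alpha at R1 (4>1); Beta at R4 (8>2); Gamma at R1 (4>1).

none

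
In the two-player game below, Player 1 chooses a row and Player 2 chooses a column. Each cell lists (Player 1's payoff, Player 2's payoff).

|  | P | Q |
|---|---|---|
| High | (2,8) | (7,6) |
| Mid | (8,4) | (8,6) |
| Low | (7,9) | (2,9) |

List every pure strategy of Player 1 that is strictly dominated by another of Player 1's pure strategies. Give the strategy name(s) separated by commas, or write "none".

Mid strictly dominates High — P: 8>2, Q: 8>7.
Mid: no other strategy beats it everywhere (High at P (8>2); Low at P (8>7)).
Low: dominated, since Mid does at least as well everywhere (P: 8>7, Q: 8>2).

High, Low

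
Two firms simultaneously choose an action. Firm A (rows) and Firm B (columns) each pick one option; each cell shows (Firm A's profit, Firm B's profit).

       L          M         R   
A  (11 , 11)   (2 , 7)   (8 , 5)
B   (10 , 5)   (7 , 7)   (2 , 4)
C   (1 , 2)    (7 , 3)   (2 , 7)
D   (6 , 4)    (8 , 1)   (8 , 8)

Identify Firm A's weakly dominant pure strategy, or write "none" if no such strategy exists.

none

A fails to dominate B at M (2<7).
B fails to dominate A at L (10<11).
C fails to dominate A at L (1<11).
D fails to dominate A at L (6<11).
No single strategy dominates all the others.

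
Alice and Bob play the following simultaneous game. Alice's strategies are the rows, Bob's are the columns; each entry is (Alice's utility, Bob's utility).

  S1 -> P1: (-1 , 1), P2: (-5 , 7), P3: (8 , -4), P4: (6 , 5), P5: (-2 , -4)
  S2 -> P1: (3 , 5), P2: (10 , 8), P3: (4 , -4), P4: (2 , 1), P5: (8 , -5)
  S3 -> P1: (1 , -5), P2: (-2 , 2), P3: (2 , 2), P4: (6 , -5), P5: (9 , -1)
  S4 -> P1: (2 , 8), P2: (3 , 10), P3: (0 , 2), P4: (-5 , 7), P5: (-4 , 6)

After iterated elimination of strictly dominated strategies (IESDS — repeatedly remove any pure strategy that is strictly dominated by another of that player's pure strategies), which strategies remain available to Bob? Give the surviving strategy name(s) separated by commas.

P2

Alice's strategy S4 is strictly dominated by S2 (P1: 3>2, P2: 10>3, P3: 4>0, P4: 2>-5, P5: 8>-4) and is removed.
For Bob, P2 strictly dominates P1 on the remaining rows (S1: 7>1, S2: 8>5, S3: 2>-5); eliminate P1.
Bob's strategy P4 is strictly dominated by P2 (S1: 7>5, S2: 8>1, S3: 2>-5) and is removed.
Bob's strategy P5 is strictly dominated by P2 (S1: 7>-4, S2: 8>-5, S3: 2>-1) and is removed.
For Alice, S2 strictly dominates S3 on the remaining columns (P2: 10>-2, P3: 4>2); eliminate S3.
For Bob, P2 strictly dominates P3 on the remaining rows (S1: 7>-4, S2: 8>-4); eliminate P3.
Row S1 is eliminated: S2 beats it against every remaining column (P2: 10>-5).
Among the remaining strategies, none is strictly dominated by another pure strategy of the same player, so the elimination stops.
Surviving strategies — Alice: {S2}; Bob: {P2}.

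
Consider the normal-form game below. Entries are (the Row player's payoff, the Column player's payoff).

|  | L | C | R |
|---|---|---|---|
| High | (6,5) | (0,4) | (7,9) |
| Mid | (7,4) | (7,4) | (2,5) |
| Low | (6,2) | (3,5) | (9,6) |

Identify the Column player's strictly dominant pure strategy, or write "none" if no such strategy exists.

R

R vs L: High: 9>5, Mid: 5>4, Low: 6>2.
R vs C: High: 9>4, Mid: 5>4, Low: 6>5.
R strictly beats every other strategy against every opponent action, so it is strictly dominant.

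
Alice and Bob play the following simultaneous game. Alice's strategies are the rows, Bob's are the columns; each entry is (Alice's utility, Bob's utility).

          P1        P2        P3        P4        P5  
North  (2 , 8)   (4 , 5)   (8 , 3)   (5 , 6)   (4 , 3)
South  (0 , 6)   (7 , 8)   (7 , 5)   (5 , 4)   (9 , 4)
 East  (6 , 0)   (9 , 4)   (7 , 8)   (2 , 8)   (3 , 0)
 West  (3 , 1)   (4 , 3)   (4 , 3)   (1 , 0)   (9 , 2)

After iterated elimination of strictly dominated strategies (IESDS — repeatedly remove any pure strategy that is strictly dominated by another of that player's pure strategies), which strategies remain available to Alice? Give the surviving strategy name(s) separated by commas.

For Bob, P2 strictly dominates P5 on the remaining rows (North: 5>3, South: 8>4, East: 4>0, West: 3>2); eliminate P5.
Alice's strategy West is strictly dominated by East (P1: 6>3, P2: 9>4, P3: 7>4, P4: 2>1) and is removed.
Among the remaining strategies, none is strictly dominated by another pure strategy of the same player, so the elimination stops.
Surviving strategies — Alice: {North, South, East}; Bob: {P1, P2, P3, P4}.

North, South, East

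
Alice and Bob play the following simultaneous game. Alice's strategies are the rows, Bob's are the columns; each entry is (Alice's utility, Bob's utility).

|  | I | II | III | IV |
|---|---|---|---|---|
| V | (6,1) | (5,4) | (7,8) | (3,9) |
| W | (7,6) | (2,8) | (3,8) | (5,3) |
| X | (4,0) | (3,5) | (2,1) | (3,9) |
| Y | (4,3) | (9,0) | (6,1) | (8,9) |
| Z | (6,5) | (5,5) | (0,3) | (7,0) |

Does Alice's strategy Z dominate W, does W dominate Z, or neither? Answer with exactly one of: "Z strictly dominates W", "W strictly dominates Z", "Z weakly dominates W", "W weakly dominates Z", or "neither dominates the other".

neither dominates the other

Z's payoffs vs W's, by Bob's action — I: 6<7, II: 5>2, III: 0<3, IV: 7>5.
Z does better at II, IV but worse at I, III; neither strategy dominates the other.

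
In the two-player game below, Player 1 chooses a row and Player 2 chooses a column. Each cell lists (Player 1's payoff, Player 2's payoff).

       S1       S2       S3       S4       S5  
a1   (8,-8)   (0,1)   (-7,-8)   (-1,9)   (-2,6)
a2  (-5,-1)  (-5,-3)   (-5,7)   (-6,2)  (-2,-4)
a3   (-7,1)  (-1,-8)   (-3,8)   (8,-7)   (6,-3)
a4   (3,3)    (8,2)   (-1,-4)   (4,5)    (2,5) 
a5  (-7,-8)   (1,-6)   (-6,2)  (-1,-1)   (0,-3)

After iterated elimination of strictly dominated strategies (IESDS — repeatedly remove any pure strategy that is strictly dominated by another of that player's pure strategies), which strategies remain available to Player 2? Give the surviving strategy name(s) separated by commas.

Player 1's strategy a2 is strictly dominated by a4 (S1: 3>-5, S2: 8>-5, S3: -1>-5, S4: 4>-6, S5: 2>-2) and is removed.
For Player 1, a4 strictly dominates a5 on the remaining columns (S1: 3>-7, S2: 8>1, S3: -1>-6, S4: 4>-1, S5: 2>0); eliminate a5.
Player 2's strategy S2 is strictly dominated by S4 (a1: 9>1, a3: -7>-8, a4: 5>2) and is removed.
Among the remaining strategies, none is strictly dominated by another pure strategy of the same player, so the elimination stops.
Surviving strategies — Player 1: {a1, a3, a4}; Player 2: {S1, S3, S4, S5}.

S1, S3, S4, S5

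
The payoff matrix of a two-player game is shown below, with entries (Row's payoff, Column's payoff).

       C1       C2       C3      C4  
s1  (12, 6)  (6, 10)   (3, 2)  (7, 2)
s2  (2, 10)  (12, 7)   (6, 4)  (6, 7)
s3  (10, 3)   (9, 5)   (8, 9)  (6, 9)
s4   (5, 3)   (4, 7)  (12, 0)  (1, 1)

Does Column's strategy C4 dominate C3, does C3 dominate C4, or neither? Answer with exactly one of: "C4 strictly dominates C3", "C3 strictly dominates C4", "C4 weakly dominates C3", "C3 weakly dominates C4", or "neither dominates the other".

C4's payoffs vs C3's, by Row's action — s1: 2=2, s2: 7>4, s3: 9=9, s4: 1>0.
C4 is at least as good everywhere and strictly better somewhere (tied only at s1, s3), so C4 weakly but not strictly dominates C3.

C4 weakly dominates C3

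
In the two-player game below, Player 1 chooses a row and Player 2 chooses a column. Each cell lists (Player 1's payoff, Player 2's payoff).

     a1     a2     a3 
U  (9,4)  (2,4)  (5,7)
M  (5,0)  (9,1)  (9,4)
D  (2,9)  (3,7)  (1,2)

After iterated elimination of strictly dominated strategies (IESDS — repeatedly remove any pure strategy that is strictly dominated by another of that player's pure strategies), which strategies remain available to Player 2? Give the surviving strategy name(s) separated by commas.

Row D is eliminated: M beats it against every remaining column (a1: 5>2, a2: 9>3, a3: 9>1).
For Player 2, a3 strictly dominates a1 on the remaining rows (U: 7>4, M: 4>0); eliminate a1.
For Player 1, M strictly dominates U on the remaining columns (a2: 9>2, a3: 9>5); eliminate U.
Player 2's strategy a2 is strictly dominated by a3 (M: 4>1) and is removed.
Among the remaining strategies, none is strictly dominated by another pure strategy of the same player, so the elimination stops.
Surviving strategies — Player 1: {M}; Player 2: {a3}.

a3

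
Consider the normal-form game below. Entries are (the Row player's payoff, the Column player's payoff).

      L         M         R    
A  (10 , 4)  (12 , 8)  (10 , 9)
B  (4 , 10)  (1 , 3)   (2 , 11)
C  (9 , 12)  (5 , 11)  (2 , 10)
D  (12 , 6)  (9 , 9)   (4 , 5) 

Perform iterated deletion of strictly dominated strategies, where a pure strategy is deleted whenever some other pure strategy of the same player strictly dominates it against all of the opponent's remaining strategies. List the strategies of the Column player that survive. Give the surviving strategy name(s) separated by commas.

R

For the Row player, A strictly dominates B on the remaining columns (L: 10>4, M: 12>1, R: 10>2); eliminate B.
The Row player's strategy C is strictly dominated by A (L: 10>9, M: 12>5, R: 10>2) and is removed.
For the Column player, M strictly dominates L on the remaining rows (A: 8>4, D: 9>6); eliminate L.
The Row player's strategy D is strictly dominated by A (M: 12>9, R: 10>4) and is removed.
Column M is eliminated: R beats it against every remaining row (A: 9>8).
Among the remaining strategies, none is strictly dominated by another pure strategy of the same player, so the elimination stops.
Surviving strategies — the Row player: {A}; the Column player: {R}.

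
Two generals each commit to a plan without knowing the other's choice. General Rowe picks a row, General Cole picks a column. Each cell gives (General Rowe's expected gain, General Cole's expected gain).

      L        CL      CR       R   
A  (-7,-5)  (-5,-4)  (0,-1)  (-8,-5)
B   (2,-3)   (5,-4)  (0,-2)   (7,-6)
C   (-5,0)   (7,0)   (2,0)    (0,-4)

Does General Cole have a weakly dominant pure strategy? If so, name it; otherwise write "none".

CR

CR vs L: A: -1>-5, B: -2>-3, C: 0=0.
CR vs CL: A: -1>-4, B: -2>-4, C: 0=0.
CR vs R: A: -1>-5, B: -2>-6, C: 0>-4.
CR is at least as good as every other strategy against every opponent action, so it is weakly dominant.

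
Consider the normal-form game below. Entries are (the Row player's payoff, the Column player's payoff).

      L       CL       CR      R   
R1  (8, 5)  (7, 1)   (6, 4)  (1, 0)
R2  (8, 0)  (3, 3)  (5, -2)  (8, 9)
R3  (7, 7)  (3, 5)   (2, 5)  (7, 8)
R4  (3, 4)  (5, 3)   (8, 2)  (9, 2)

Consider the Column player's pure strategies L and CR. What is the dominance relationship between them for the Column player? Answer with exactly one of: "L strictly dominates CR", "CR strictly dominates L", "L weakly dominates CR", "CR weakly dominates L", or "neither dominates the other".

L strictly dominates CR

L's payoffs vs CR's, by the Row player's action — R1: 5>4, R2: 0>-2, R3: 7>5, R4: 4>2.
Every comparison favours L, so L strictly dominates CR.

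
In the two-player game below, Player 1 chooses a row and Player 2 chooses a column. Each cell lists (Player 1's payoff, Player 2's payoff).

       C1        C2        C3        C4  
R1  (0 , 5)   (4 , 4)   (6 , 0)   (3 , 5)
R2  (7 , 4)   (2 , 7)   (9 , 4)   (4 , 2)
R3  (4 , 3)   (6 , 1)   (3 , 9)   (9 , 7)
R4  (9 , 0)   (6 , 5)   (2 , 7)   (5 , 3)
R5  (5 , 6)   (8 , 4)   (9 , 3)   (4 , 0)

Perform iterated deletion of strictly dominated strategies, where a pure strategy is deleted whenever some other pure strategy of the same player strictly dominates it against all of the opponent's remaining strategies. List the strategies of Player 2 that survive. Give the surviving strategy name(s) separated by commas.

For Player 1, R5 strictly dominates R1 on the remaining columns (C1: 5>0, C2: 8>4, C3: 9>6, C4: 4>3); eliminate R1.
Player 2's strategy C4 is strictly dominated by C3 (R2: 4>2, R3: 9>7, R4: 7>3, R5: 3>0) and is removed.
Player 1's strategy R3 is strictly dominated by R5 (C1: 5>4, C2: 8>6, C3: 9>3) and is removed.
Among the remaining strategies, none is strictly dominated by another pure strategy of the same player, so the elimination stops.
Surviving strategies — Player 1: {R2, R4, R5}; Player 2: {C1, C2, C3}.

C1, C2, C3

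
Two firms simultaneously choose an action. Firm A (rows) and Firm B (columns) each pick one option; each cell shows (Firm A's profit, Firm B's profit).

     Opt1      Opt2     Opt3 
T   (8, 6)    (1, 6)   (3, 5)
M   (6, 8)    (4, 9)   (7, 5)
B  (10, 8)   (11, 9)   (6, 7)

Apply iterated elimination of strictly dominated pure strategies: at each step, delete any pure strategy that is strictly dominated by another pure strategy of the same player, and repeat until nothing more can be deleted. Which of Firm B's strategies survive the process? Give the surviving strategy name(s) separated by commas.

Opt2

Row T is eliminated: B beats it against every remaining column (Opt1: 10>8, Opt2: 11>1, Opt3: 6>3).
For Firm B, Opt2 strictly dominates Opt1 on the remaining rows (M: 9>8, B: 9>8); eliminate Opt1.
Firm B's strategy Opt3 is strictly dominated by Opt2 (M: 9>5, B: 9>7) and is removed.
Row M is eliminated: B beats it against every remaining column (Opt2: 11>4).
Among the remaining strategies, none is strictly dominated by another pure strategy of the same player, so the elimination stops.
Surviving strategies — Firm A: {B}; Firm B: {Opt2}.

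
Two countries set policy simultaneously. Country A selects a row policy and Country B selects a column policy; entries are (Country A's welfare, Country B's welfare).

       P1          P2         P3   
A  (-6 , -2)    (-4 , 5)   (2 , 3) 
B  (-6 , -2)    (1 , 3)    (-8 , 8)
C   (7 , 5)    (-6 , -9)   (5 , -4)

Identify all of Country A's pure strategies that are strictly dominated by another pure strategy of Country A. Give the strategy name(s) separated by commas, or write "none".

none

Nothing dominates A: B at P1 (-6=-6); C at P2 (-4>-6).
Nothing dominates B: A at P1 (-6=-6); C at P2 (1>-6).
Nothing dominates C: A at P1 (7>-6); B at P1 (7>-6).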